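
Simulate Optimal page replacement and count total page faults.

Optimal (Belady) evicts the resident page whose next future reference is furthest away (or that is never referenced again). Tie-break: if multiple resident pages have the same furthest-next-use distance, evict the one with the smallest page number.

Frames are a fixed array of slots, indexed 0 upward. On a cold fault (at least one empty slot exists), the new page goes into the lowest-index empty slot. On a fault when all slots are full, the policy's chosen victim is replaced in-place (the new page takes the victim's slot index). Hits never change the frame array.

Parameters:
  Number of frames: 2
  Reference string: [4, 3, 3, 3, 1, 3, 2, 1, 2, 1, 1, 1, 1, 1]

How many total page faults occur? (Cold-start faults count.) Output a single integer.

Step 0: ref 4 → FAULT, frames=[4,-]
Step 1: ref 3 → FAULT, frames=[4,3]
Step 2: ref 3 → HIT, frames=[4,3]
Step 3: ref 3 → HIT, frames=[4,3]
Step 4: ref 1 → FAULT (evict 4), frames=[1,3]
Step 5: ref 3 → HIT, frames=[1,3]
Step 6: ref 2 → FAULT (evict 3), frames=[1,2]
Step 7: ref 1 → HIT, frames=[1,2]
Step 8: ref 2 → HIT, frames=[1,2]
Step 9: ref 1 → HIT, frames=[1,2]
Step 10: ref 1 → HIT, frames=[1,2]
Step 11: ref 1 → HIT, frames=[1,2]
Step 12: ref 1 → HIT, frames=[1,2]
Step 13: ref 1 → HIT, frames=[1,2]
Total faults: 4

Answer: 4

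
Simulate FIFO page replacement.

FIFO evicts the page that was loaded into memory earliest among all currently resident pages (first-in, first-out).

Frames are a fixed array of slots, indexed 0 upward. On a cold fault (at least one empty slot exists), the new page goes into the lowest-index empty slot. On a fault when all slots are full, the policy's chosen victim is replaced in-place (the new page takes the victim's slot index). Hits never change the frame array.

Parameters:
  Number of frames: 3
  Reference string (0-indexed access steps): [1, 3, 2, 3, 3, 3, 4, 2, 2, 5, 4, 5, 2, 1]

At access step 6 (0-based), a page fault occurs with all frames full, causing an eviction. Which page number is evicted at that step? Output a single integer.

Answer: 1

Derivation:
Step 0: ref 1 -> FAULT, frames=[1,-,-]
Step 1: ref 3 -> FAULT, frames=[1,3,-]
Step 2: ref 2 -> FAULT, frames=[1,3,2]
Step 3: ref 3 -> HIT, frames=[1,3,2]
Step 4: ref 3 -> HIT, frames=[1,3,2]
Step 5: ref 3 -> HIT, frames=[1,3,2]
Step 6: ref 4 -> FAULT, evict 1, frames=[4,3,2]
At step 6: evicted page 1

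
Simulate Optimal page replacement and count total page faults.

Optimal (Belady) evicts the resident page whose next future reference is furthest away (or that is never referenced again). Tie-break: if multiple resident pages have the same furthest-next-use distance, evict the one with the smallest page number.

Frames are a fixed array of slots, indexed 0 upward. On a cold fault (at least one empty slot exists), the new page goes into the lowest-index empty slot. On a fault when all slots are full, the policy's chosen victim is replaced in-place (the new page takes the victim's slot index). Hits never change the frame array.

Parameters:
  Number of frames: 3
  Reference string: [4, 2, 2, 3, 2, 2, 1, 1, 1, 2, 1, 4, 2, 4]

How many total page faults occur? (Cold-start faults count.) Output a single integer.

Answer: 4

Derivation:
Step 0: ref 4 → FAULT, frames=[4,-,-]
Step 1: ref 2 → FAULT, frames=[4,2,-]
Step 2: ref 2 → HIT, frames=[4,2,-]
Step 3: ref 3 → FAULT, frames=[4,2,3]
Step 4: ref 2 → HIT, frames=[4,2,3]
Step 5: ref 2 → HIT, frames=[4,2,3]
Step 6: ref 1 → FAULT (evict 3), frames=[4,2,1]
Step 7: ref 1 → HIT, frames=[4,2,1]
Step 8: ref 1 → HIT, frames=[4,2,1]
Step 9: ref 2 → HIT, frames=[4,2,1]
Step 10: ref 1 → HIT, frames=[4,2,1]
Step 11: ref 4 → HIT, frames=[4,2,1]
Step 12: ref 2 → HIT, frames=[4,2,1]
Step 13: ref 4 → HIT, frames=[4,2,1]
Total faults: 4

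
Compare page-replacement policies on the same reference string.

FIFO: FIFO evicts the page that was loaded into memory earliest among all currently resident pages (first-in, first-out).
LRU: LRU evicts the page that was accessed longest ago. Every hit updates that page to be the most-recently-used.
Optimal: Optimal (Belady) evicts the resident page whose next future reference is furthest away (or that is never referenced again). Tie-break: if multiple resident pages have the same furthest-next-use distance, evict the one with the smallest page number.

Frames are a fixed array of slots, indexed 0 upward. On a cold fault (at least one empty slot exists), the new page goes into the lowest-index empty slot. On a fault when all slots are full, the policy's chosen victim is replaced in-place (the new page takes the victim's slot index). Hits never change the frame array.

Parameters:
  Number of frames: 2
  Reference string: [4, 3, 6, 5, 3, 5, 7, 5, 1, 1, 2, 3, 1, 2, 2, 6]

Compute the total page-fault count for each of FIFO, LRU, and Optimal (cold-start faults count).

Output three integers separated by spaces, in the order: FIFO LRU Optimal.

Answer: 13 12 10

Derivation:
--- FIFO ---
  step 0: ref 4 -> FAULT, frames=[4,-] (faults so far: 1)
  step 1: ref 3 -> FAULT, frames=[4,3] (faults so far: 2)
  step 2: ref 6 -> FAULT, evict 4, frames=[6,3] (faults so far: 3)
  step 3: ref 5 -> FAULT, evict 3, frames=[6,5] (faults so far: 4)
  step 4: ref 3 -> FAULT, evict 6, frames=[3,5] (faults so far: 5)
  step 5: ref 5 -> HIT, frames=[3,5] (faults so far: 5)
  step 6: ref 7 -> FAULT, evict 5, frames=[3,7] (faults so far: 6)
  step 7: ref 5 -> FAULT, evict 3, frames=[5,7] (faults so far: 7)
  step 8: ref 1 -> FAULT, evict 7, frames=[5,1] (faults so far: 8)
  step 9: ref 1 -> HIT, frames=[5,1] (faults so far: 8)
  step 10: ref 2 -> FAULT, evict 5, frames=[2,1] (faults so far: 9)
  step 11: ref 3 -> FAULT, evict 1, frames=[2,3] (faults so far: 10)
  step 12: ref 1 -> FAULT, evict 2, frames=[1,3] (faults so far: 11)
  step 13: ref 2 -> FAULT, evict 3, frames=[1,2] (faults so far: 12)
  step 14: ref 2 -> HIT, frames=[1,2] (faults so far: 12)
  step 15: ref 6 -> FAULT, evict 1, frames=[6,2] (faults so far: 13)
  FIFO total faults: 13
--- LRU ---
  step 0: ref 4 -> FAULT, frames=[4,-] (faults so far: 1)
  step 1: ref 3 -> FAULT, frames=[4,3] (faults so far: 2)
  step 2: ref 6 -> FAULT, evict 4, frames=[6,3] (faults so far: 3)
  step 3: ref 5 -> FAULT, evict 3, frames=[6,5] (faults so far: 4)
  step 4: ref 3 -> FAULT, evict 6, frames=[3,5] (faults so far: 5)
  step 5: ref 5 -> HIT, frames=[3,5] (faults so far: 5)
  step 6: ref 7 -> FAULT, evict 3, frames=[7,5] (faults so far: 6)
  step 7: ref 5 -> HIT, frames=[7,5] (faults so far: 6)
  step 8: ref 1 -> FAULT, evict 7, frames=[1,5] (faults so far: 7)
  step 9: ref 1 -> HIT, frames=[1,5] (faults so far: 7)
  step 10: ref 2 -> FAULT, evict 5, frames=[1,2] (faults so far: 8)
  step 11: ref 3 -> FAULT, evict 1, frames=[3,2] (faults so far: 9)
  step 12: ref 1 -> FAULT, evict 2, frames=[3,1] (faults so far: 10)
  step 13: ref 2 -> FAULT, evict 3, frames=[2,1] (faults so far: 11)
  step 14: ref 2 -> HIT, frames=[2,1] (faults so far: 11)
  step 15: ref 6 -> FAULT, evict 1, frames=[2,6] (faults so far: 12)
  LRU total faults: 12
--- Optimal ---
  step 0: ref 4 -> FAULT, frames=[4,-] (faults so far: 1)
  step 1: ref 3 -> FAULT, frames=[4,3] (faults so far: 2)
  step 2: ref 6 -> FAULT, evict 4, frames=[6,3] (faults so far: 3)
  step 3: ref 5 -> FAULT, evict 6, frames=[5,3] (faults so far: 4)
  step 4: ref 3 -> HIT, frames=[5,3] (faults so far: 4)
  step 5: ref 5 -> HIT, frames=[5,3] (faults so far: 4)
  step 6: ref 7 -> FAULT, evict 3, frames=[5,7] (faults so far: 5)
  step 7: ref 5 -> HIT, frames=[5,7] (faults so far: 5)
  step 8: ref 1 -> FAULT, evict 5, frames=[1,7] (faults so far: 6)
  step 9: ref 1 -> HIT, frames=[1,7] (faults so far: 6)
  step 10: ref 2 -> FAULT, evict 7, frames=[1,2] (faults so far: 7)
  step 11: ref 3 -> FAULT, evict 2, frames=[1,3] (faults so far: 8)
  step 12: ref 1 -> HIT, frames=[1,3] (faults so far: 8)
  step 13: ref 2 -> FAULT, evict 1, frames=[2,3] (faults so far: 9)
  step 14: ref 2 -> HIT, frames=[2,3] (faults so far: 9)
  step 15: ref 6 -> FAULT, evict 2, frames=[6,3] (faults so far: 10)
  Optimal total faults: 10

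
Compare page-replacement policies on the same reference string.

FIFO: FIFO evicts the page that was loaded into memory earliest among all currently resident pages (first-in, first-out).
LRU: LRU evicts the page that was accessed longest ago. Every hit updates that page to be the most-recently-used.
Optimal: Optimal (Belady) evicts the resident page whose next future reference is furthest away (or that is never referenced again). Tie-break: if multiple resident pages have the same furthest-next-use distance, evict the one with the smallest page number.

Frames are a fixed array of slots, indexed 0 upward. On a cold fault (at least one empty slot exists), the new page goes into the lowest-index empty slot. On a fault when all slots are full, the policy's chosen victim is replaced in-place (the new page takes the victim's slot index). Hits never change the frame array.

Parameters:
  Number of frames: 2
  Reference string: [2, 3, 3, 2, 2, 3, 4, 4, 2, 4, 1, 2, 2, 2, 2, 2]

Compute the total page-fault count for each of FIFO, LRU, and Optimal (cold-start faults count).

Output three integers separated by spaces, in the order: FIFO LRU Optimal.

Answer: 5 6 4

Derivation:
--- FIFO ---
  step 0: ref 2 -> FAULT, frames=[2,-] (faults so far: 1)
  step 1: ref 3 -> FAULT, frames=[2,3] (faults so far: 2)
  step 2: ref 3 -> HIT, frames=[2,3] (faults so far: 2)
  step 3: ref 2 -> HIT, frames=[2,3] (faults so far: 2)
  step 4: ref 2 -> HIT, frames=[2,3] (faults so far: 2)
  step 5: ref 3 -> HIT, frames=[2,3] (faults so far: 2)
  step 6: ref 4 -> FAULT, evict 2, frames=[4,3] (faults so far: 3)
  step 7: ref 4 -> HIT, frames=[4,3] (faults so far: 3)
  step 8: ref 2 -> FAULT, evict 3, frames=[4,2] (faults so far: 4)
  step 9: ref 4 -> HIT, frames=[4,2] (faults so far: 4)
  step 10: ref 1 -> FAULT, evict 4, frames=[1,2] (faults so far: 5)
  step 11: ref 2 -> HIT, frames=[1,2] (faults so far: 5)
  step 12: ref 2 -> HIT, frames=[1,2] (faults so far: 5)
  step 13: ref 2 -> HIT, frames=[1,2] (faults so far: 5)
  step 14: ref 2 -> HIT, frames=[1,2] (faults so far: 5)
  step 15: ref 2 -> HIT, frames=[1,2] (faults so far: 5)
  FIFO total faults: 5
--- LRU ---
  step 0: ref 2 -> FAULT, frames=[2,-] (faults so far: 1)
  step 1: ref 3 -> FAULT, frames=[2,3] (faults so far: 2)
  step 2: ref 3 -> HIT, frames=[2,3] (faults so far: 2)
  step 3: ref 2 -> HIT, frames=[2,3] (faults so far: 2)
  step 4: ref 2 -> HIT, frames=[2,3] (faults so far: 2)
  step 5: ref 3 -> HIT, frames=[2,3] (faults so far: 2)
  step 6: ref 4 -> FAULT, evict 2, frames=[4,3] (faults so far: 3)
  step 7: ref 4 -> HIT, frames=[4,3] (faults so far: 3)
  step 8: ref 2 -> FAULT, evict 3, frames=[4,2] (faults so far: 4)
  step 9: ref 4 -> HIT, frames=[4,2] (faults so far: 4)
  step 10: ref 1 -> FAULT, evict 2, frames=[4,1] (faults so far: 5)
  step 11: ref 2 -> FAULT, evict 4, frames=[2,1] (faults so far: 6)
  step 12: ref 2 -> HIT, frames=[2,1] (faults so far: 6)
  step 13: ref 2 -> HIT, frames=[2,1] (faults so far: 6)
  step 14: ref 2 -> HIT, frames=[2,1] (faults so far: 6)
  step 15: ref 2 -> HIT, frames=[2,1] (faults so far: 6)
  LRU total faults: 6
--- Optimal ---
  step 0: ref 2 -> FAULT, frames=[2,-] (faults so far: 1)
  step 1: ref 3 -> FAULT, frames=[2,3] (faults so far: 2)
  step 2: ref 3 -> HIT, frames=[2,3] (faults so far: 2)
  step 3: ref 2 -> HIT, frames=[2,3] (faults so far: 2)
  step 4: ref 2 -> HIT, frames=[2,3] (faults so far: 2)
  step 5: ref 3 -> HIT, frames=[2,3] (faults so far: 2)
  step 6: ref 4 -> FAULT, evict 3, frames=[2,4] (faults so far: 3)
  step 7: ref 4 -> HIT, frames=[2,4] (faults so far: 3)
  step 8: ref 2 -> HIT, frames=[2,4] (faults so far: 3)
  step 9: ref 4 -> HIT, frames=[2,4] (faults so far: 3)
  step 10: ref 1 -> FAULT, evict 4, frames=[2,1] (faults so far: 4)
  step 11: ref 2 -> HIT, frames=[2,1] (faults so far: 4)
  step 12: ref 2 -> HIT, frames=[2,1] (faults so far: 4)
  step 13: ref 2 -> HIT, frames=[2,1] (faults so far: 4)
  step 14: ref 2 -> HIT, frames=[2,1] (faults so far: 4)
  step 15: ref 2 -> HIT, frames=[2,1] (faults so far: 4)
  Optimal total faults: 4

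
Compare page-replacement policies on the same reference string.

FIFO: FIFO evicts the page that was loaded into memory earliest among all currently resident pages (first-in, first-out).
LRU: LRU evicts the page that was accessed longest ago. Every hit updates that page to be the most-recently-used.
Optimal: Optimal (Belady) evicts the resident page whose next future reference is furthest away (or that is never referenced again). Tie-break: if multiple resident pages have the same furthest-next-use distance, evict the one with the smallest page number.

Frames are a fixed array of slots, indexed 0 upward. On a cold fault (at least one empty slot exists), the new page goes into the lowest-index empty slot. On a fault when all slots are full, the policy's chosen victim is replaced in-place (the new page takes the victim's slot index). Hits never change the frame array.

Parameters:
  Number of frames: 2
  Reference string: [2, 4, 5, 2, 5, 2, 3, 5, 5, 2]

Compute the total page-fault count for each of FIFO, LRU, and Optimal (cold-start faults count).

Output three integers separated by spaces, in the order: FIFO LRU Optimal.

--- FIFO ---
  step 0: ref 2 -> FAULT, frames=[2,-] (faults so far: 1)
  step 1: ref 4 -> FAULT, frames=[2,4] (faults so far: 2)
  step 2: ref 5 -> FAULT, evict 2, frames=[5,4] (faults so far: 3)
  step 3: ref 2 -> FAULT, evict 4, frames=[5,2] (faults so far: 4)
  step 4: ref 5 -> HIT, frames=[5,2] (faults so far: 4)
  step 5: ref 2 -> HIT, frames=[5,2] (faults so far: 4)
  step 6: ref 3 -> FAULT, evict 5, frames=[3,2] (faults so far: 5)
  step 7: ref 5 -> FAULT, evict 2, frames=[3,5] (faults so far: 6)
  step 8: ref 5 -> HIT, frames=[3,5] (faults so far: 6)
  step 9: ref 2 -> FAULT, evict 3, frames=[2,5] (faults so far: 7)
  FIFO total faults: 7
--- LRU ---
  step 0: ref 2 -> FAULT, frames=[2,-] (faults so far: 1)
  step 1: ref 4 -> FAULT, frames=[2,4] (faults so far: 2)
  step 2: ref 5 -> FAULT, evict 2, frames=[5,4] (faults so far: 3)
  step 3: ref 2 -> FAULT, evict 4, frames=[5,2] (faults so far: 4)
  step 4: ref 5 -> HIT, frames=[5,2] (faults so far: 4)
  step 5: ref 2 -> HIT, frames=[5,2] (faults so far: 4)
  step 6: ref 3 -> FAULT, evict 5, frames=[3,2] (faults so far: 5)
  step 7: ref 5 -> FAULT, evict 2, frames=[3,5] (faults so far: 6)
  step 8: ref 5 -> HIT, frames=[3,5] (faults so far: 6)
  step 9: ref 2 -> FAULT, evict 3, frames=[2,5] (faults so far: 7)
  LRU total faults: 7
--- Optimal ---
  step 0: ref 2 -> FAULT, frames=[2,-] (faults so far: 1)
  step 1: ref 4 -> FAULT, frames=[2,4] (faults so far: 2)
  step 2: ref 5 -> FAULT, evict 4, frames=[2,5] (faults so far: 3)
  step 3: ref 2 -> HIT, frames=[2,5] (faults so far: 3)
  step 4: ref 5 -> HIT, frames=[2,5] (faults so far: 3)
  step 5: ref 2 -> HIT, frames=[2,5] (faults so far: 3)
  step 6: ref 3 -> FAULT, evict 2, frames=[3,5] (faults so far: 4)
  step 7: ref 5 -> HIT, frames=[3,5] (faults so far: 4)
  step 8: ref 5 -> HIT, frames=[3,5] (faults so far: 4)
  step 9: ref 2 -> FAULT, evict 3, frames=[2,5] (faults so far: 5)
  Optimal total faults: 5

Answer: 7 7 5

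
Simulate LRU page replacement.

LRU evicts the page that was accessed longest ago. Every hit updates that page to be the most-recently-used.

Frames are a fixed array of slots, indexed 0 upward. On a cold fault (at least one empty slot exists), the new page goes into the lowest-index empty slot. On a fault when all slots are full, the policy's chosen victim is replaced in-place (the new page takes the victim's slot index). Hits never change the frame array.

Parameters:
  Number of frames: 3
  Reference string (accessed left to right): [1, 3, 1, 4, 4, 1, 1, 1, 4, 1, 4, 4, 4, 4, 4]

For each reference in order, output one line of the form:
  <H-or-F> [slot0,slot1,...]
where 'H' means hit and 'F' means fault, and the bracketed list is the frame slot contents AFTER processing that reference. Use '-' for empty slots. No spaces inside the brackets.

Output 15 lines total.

F [1,-,-]
F [1,3,-]
H [1,3,-]
F [1,3,4]
H [1,3,4]
H [1,3,4]
H [1,3,4]
H [1,3,4]
H [1,3,4]
H [1,3,4]
H [1,3,4]
H [1,3,4]
H [1,3,4]
H [1,3,4]
H [1,3,4]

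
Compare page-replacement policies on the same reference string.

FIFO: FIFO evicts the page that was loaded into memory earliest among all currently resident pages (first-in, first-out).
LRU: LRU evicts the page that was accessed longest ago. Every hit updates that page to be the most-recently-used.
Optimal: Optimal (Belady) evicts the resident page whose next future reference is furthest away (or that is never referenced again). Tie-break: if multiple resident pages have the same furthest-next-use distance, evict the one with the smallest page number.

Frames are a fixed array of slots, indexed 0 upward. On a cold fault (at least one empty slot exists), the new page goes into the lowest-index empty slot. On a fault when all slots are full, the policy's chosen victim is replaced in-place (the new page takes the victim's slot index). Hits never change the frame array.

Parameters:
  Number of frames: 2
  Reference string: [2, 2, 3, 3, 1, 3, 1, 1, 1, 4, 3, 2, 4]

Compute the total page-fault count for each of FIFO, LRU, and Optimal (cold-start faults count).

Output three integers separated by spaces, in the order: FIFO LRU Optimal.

--- FIFO ---
  step 0: ref 2 -> FAULT, frames=[2,-] (faults so far: 1)
  step 1: ref 2 -> HIT, frames=[2,-] (faults so far: 1)
  step 2: ref 3 -> FAULT, frames=[2,3] (faults so far: 2)
  step 3: ref 3 -> HIT, frames=[2,3] (faults so far: 2)
  step 4: ref 1 -> FAULT, evict 2, frames=[1,3] (faults so far: 3)
  step 5: ref 3 -> HIT, frames=[1,3] (faults so far: 3)
  step 6: ref 1 -> HIT, frames=[1,3] (faults so far: 3)
  step 7: ref 1 -> HIT, frames=[1,3] (faults so far: 3)
  step 8: ref 1 -> HIT, frames=[1,3] (faults so far: 3)
  step 9: ref 4 -> FAULT, evict 3, frames=[1,4] (faults so far: 4)
  step 10: ref 3 -> FAULT, evict 1, frames=[3,4] (faults so far: 5)
  step 11: ref 2 -> FAULT, evict 4, frames=[3,2] (faults so far: 6)
  step 12: ref 4 -> FAULT, evict 3, frames=[4,2] (faults so far: 7)
  FIFO total faults: 7
--- LRU ---
  step 0: ref 2 -> FAULT, frames=[2,-] (faults so far: 1)
  step 1: ref 2 -> HIT, frames=[2,-] (faults so far: 1)
  step 2: ref 3 -> FAULT, frames=[2,3] (faults so far: 2)
  step 3: ref 3 -> HIT, frames=[2,3] (faults so far: 2)
  step 4: ref 1 -> FAULT, evict 2, frames=[1,3] (faults so far: 3)
  step 5: ref 3 -> HIT, frames=[1,3] (faults so far: 3)
  step 6: ref 1 -> HIT, frames=[1,3] (faults so far: 3)
  step 7: ref 1 -> HIT, frames=[1,3] (faults so far: 3)
  step 8: ref 1 -> HIT, frames=[1,3] (faults so far: 3)
  step 9: ref 4 -> FAULT, evict 3, frames=[1,4] (faults so far: 4)
  step 10: ref 3 -> FAULT, evict 1, frames=[3,4] (faults so far: 5)
  step 11: ref 2 -> FAULT, evict 4, frames=[3,2] (faults so far: 6)
  step 12: ref 4 -> FAULT, evict 3, frames=[4,2] (faults so far: 7)
  LRU total faults: 7
--- Optimal ---
  step 0: ref 2 -> FAULT, frames=[2,-] (faults so far: 1)
  step 1: ref 2 -> HIT, frames=[2,-] (faults so far: 1)
  step 2: ref 3 -> FAULT, frames=[2,3] (faults so far: 2)
  step 3: ref 3 -> HIT, frames=[2,3] (faults so far: 2)
  step 4: ref 1 -> FAULT, evict 2, frames=[1,3] (faults so far: 3)
  step 5: ref 3 -> HIT, frames=[1,3] (faults so far: 3)
  step 6: ref 1 -> HIT, frames=[1,3] (faults so far: 3)
  step 7: ref 1 -> HIT, frames=[1,3] (faults so far: 3)
  step 8: ref 1 -> HIT, frames=[1,3] (faults so far: 3)
  step 9: ref 4 -> FAULT, evict 1, frames=[4,3] (faults so far: 4)
  step 10: ref 3 -> HIT, frames=[4,3] (faults so far: 4)
  step 11: ref 2 -> FAULT, evict 3, frames=[4,2] (faults so far: 5)
  step 12: ref 4 -> HIT, frames=[4,2] (faults so far: 5)
  Optimal total faults: 5

Answer: 7 7 5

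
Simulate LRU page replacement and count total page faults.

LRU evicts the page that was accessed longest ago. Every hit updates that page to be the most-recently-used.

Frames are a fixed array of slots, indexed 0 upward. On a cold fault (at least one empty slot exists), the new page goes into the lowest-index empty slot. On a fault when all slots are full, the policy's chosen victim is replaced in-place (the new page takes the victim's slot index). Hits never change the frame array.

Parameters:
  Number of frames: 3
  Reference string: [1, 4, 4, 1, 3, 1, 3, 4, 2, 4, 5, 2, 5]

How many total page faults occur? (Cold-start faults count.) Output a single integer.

Step 0: ref 1 → FAULT, frames=[1,-,-]
Step 1: ref 4 → FAULT, frames=[1,4,-]
Step 2: ref 4 → HIT, frames=[1,4,-]
Step 3: ref 1 → HIT, frames=[1,4,-]
Step 4: ref 3 → FAULT, frames=[1,4,3]
Step 5: ref 1 → HIT, frames=[1,4,3]
Step 6: ref 3 → HIT, frames=[1,4,3]
Step 7: ref 4 → HIT, frames=[1,4,3]
Step 8: ref 2 → FAULT (evict 1), frames=[2,4,3]
Step 9: ref 4 → HIT, frames=[2,4,3]
Step 10: ref 5 → FAULT (evict 3), frames=[2,4,5]
Step 11: ref 2 → HIT, frames=[2,4,5]
Step 12: ref 5 → HIT, frames=[2,4,5]
Total faults: 5

Answer: 5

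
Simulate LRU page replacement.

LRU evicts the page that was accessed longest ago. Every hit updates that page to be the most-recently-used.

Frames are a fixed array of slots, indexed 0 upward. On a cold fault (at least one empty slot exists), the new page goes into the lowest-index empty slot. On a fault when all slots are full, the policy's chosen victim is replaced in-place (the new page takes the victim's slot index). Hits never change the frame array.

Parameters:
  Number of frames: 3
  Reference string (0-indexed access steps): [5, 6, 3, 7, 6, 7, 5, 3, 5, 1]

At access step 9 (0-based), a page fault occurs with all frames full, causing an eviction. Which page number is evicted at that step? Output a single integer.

Answer: 7

Derivation:
Step 0: ref 5 -> FAULT, frames=[5,-,-]
Step 1: ref 6 -> FAULT, frames=[5,6,-]
Step 2: ref 3 -> FAULT, frames=[5,6,3]
Step 3: ref 7 -> FAULT, evict 5, frames=[7,6,3]
Step 4: ref 6 -> HIT, frames=[7,6,3]
Step 5: ref 7 -> HIT, frames=[7,6,3]
Step 6: ref 5 -> FAULT, evict 3, frames=[7,6,5]
Step 7: ref 3 -> FAULT, evict 6, frames=[7,3,5]
Step 8: ref 5 -> HIT, frames=[7,3,5]
Step 9: ref 1 -> FAULT, evict 7, frames=[1,3,5]
At step 9: evicted page 7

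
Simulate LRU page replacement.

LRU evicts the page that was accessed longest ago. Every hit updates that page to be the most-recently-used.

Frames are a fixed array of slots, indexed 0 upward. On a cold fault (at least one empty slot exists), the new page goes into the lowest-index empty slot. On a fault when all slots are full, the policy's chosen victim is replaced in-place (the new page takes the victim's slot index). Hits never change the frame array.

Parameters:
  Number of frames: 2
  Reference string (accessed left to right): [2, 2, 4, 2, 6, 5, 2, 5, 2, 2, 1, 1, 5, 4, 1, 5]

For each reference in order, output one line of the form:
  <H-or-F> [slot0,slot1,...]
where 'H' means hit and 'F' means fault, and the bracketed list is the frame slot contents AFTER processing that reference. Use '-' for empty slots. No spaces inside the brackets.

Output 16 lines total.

F [2,-]
H [2,-]
F [2,4]
H [2,4]
F [2,6]
F [5,6]
F [5,2]
H [5,2]
H [5,2]
H [5,2]
F [1,2]
H [1,2]
F [1,5]
F [4,5]
F [4,1]
F [5,1]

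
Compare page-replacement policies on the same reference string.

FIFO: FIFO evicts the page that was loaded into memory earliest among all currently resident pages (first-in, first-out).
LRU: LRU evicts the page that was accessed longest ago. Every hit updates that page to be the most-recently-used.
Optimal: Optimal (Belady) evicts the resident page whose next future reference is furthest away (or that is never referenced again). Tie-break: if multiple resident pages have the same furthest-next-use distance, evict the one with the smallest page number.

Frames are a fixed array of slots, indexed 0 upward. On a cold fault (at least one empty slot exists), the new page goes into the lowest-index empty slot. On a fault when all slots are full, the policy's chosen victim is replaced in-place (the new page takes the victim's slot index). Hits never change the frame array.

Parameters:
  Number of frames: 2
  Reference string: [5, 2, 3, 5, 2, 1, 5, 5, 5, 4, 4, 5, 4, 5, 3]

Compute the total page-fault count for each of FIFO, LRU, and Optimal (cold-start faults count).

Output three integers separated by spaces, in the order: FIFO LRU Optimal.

--- FIFO ---
  step 0: ref 5 -> FAULT, frames=[5,-] (faults so far: 1)
  step 1: ref 2 -> FAULT, frames=[5,2] (faults so far: 2)
  step 2: ref 3 -> FAULT, evict 5, frames=[3,2] (faults so far: 3)
  step 3: ref 5 -> FAULT, evict 2, frames=[3,5] (faults so far: 4)
  step 4: ref 2 -> FAULT, evict 3, frames=[2,5] (faults so far: 5)
  step 5: ref 1 -> FAULT, evict 5, frames=[2,1] (faults so far: 6)
  step 6: ref 5 -> FAULT, evict 2, frames=[5,1] (faults so far: 7)
  step 7: ref 5 -> HIT, frames=[5,1] (faults so far: 7)
  step 8: ref 5 -> HIT, frames=[5,1] (faults so far: 7)
  step 9: ref 4 -> FAULT, evict 1, frames=[5,4] (faults so far: 8)
  step 10: ref 4 -> HIT, frames=[5,4] (faults so far: 8)
  step 11: ref 5 -> HIT, frames=[5,4] (faults so far: 8)
  step 12: ref 4 -> HIT, frames=[5,4] (faults so far: 8)
  step 13: ref 5 -> HIT, frames=[5,4] (faults so far: 8)
  step 14: ref 3 -> FAULT, evict 5, frames=[3,4] (faults so far: 9)
  FIFO total faults: 9
--- LRU ---
  step 0: ref 5 -> FAULT, frames=[5,-] (faults so far: 1)
  step 1: ref 2 -> FAULT, frames=[5,2] (faults so far: 2)
  step 2: ref 3 -> FAULT, evict 5, frames=[3,2] (faults so far: 3)
  step 3: ref 5 -> FAULT, evict 2, frames=[3,5] (faults so far: 4)
  step 4: ref 2 -> FAULT, evict 3, frames=[2,5] (faults so far: 5)
  step 5: ref 1 -> FAULT, evict 5, frames=[2,1] (faults so far: 6)
  step 6: ref 5 -> FAULT, evict 2, frames=[5,1] (faults so far: 7)
  step 7: ref 5 -> HIT, frames=[5,1] (faults so far: 7)
  step 8: ref 5 -> HIT, frames=[5,1] (faults so far: 7)
  step 9: ref 4 -> FAULT, evict 1, frames=[5,4] (faults so far: 8)
  step 10: ref 4 -> HIT, frames=[5,4] (faults so far: 8)
  step 11: ref 5 -> HIT, frames=[5,4] (faults so far: 8)
  step 12: ref 4 -> HIT, frames=[5,4] (faults so far: 8)
  step 13: ref 5 -> HIT, frames=[5,4] (faults so far: 8)
  step 14: ref 3 -> FAULT, evict 4, frames=[5,3] (faults so far: 9)
  LRU total faults: 9
--- Optimal ---
  step 0: ref 5 -> FAULT, frames=[5,-] (faults so far: 1)
  step 1: ref 2 -> FAULT, frames=[5,2] (faults so far: 2)
  step 2: ref 3 -> FAULT, evict 2, frames=[5,3] (faults so far: 3)
  step 3: ref 5 -> HIT, frames=[5,3] (faults so far: 3)
  step 4: ref 2 -> FAULT, evict 3, frames=[5,2] (faults so far: 4)
  step 5: ref 1 -> FAULT, evict 2, frames=[5,1] (faults so far: 5)
  step 6: ref 5 -> HIT, frames=[5,1] (faults so far: 5)
  step 7: ref 5 -> HIT, frames=[5,1] (faults so far: 5)
  step 8: ref 5 -> HIT, frames=[5,1] (faults so far: 5)
  step 9: ref 4 -> FAULT, evict 1, frames=[5,4] (faults so far: 6)
  step 10: ref 4 -> HIT, frames=[5,4] (faults so far: 6)
  step 11: ref 5 -> HIT, frames=[5,4] (faults so far: 6)
  step 12: ref 4 -> HIT, frames=[5,4] (faults so far: 6)
  step 13: ref 5 -> HIT, frames=[5,4] (faults so far: 6)
  step 14: ref 3 -> FAULT, evict 4, frames=[5,3] (faults so far: 7)
  Optimal total faults: 7

Answer: 9 9 7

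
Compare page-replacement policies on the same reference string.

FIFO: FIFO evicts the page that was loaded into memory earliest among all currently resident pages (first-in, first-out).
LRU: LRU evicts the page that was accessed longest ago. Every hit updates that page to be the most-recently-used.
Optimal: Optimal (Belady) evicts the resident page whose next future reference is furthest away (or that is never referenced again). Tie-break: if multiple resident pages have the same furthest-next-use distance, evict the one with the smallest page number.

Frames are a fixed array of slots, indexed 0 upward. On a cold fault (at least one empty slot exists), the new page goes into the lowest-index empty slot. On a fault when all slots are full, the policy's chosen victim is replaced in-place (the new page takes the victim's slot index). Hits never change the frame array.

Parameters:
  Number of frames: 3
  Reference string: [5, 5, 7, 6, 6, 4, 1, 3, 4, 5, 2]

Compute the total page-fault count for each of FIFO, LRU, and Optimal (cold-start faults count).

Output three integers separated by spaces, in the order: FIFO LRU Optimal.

--- FIFO ---
  step 0: ref 5 -> FAULT, frames=[5,-,-] (faults so far: 1)
  step 1: ref 5 -> HIT, frames=[5,-,-] (faults so far: 1)
  step 2: ref 7 -> FAULT, frames=[5,7,-] (faults so far: 2)
  step 3: ref 6 -> FAULT, frames=[5,7,6] (faults so far: 3)
  step 4: ref 6 -> HIT, frames=[5,7,6] (faults so far: 3)
  step 5: ref 4 -> FAULT, evict 5, frames=[4,7,6] (faults so far: 4)
  step 6: ref 1 -> FAULT, evict 7, frames=[4,1,6] (faults so far: 5)
  step 7: ref 3 -> FAULT, evict 6, frames=[4,1,3] (faults so far: 6)
  step 8: ref 4 -> HIT, frames=[4,1,3] (faults so far: 6)
  step 9: ref 5 -> FAULT, evict 4, frames=[5,1,3] (faults so far: 7)
  step 10: ref 2 -> FAULT, evict 1, frames=[5,2,3] (faults so far: 8)
  FIFO total faults: 8
--- LRU ---
  step 0: ref 5 -> FAULT, frames=[5,-,-] (faults so far: 1)
  step 1: ref 5 -> HIT, frames=[5,-,-] (faults so far: 1)
  step 2: ref 7 -> FAULT, frames=[5,7,-] (faults so far: 2)
  step 3: ref 6 -> FAULT, frames=[5,7,6] (faults so far: 3)
  step 4: ref 6 -> HIT, frames=[5,7,6] (faults so far: 3)
  step 5: ref 4 -> FAULT, evict 5, frames=[4,7,6] (faults so far: 4)
  step 6: ref 1 -> FAULT, evict 7, frames=[4,1,6] (faults so far: 5)
  step 7: ref 3 -> FAULT, evict 6, frames=[4,1,3] (faults so far: 6)
  step 8: ref 4 -> HIT, frames=[4,1,3] (faults so far: 6)
  step 9: ref 5 -> FAULT, evict 1, frames=[4,5,3] (faults so far: 7)
  step 10: ref 2 -> FAULT, evict 3, frames=[4,5,2] (faults so far: 8)
  LRU total faults: 8
--- Optimal ---
  step 0: ref 5 -> FAULT, frames=[5,-,-] (faults so far: 1)
  step 1: ref 5 -> HIT, frames=[5,-,-] (faults so far: 1)
  step 2: ref 7 -> FAULT, frames=[5,7,-] (faults so far: 2)
  step 3: ref 6 -> FAULT, frames=[5,7,6] (faults so far: 3)
  step 4: ref 6 -> HIT, frames=[5,7,6] (faults so far: 3)
  step 5: ref 4 -> FAULT, evict 6, frames=[5,7,4] (faults so far: 4)
  step 6: ref 1 -> FAULT, evict 7, frames=[5,1,4] (faults so far: 5)
  step 7: ref 3 -> FAULT, evict 1, frames=[5,3,4] (faults so far: 6)
  step 8: ref 4 -> HIT, frames=[5,3,4] (faults so far: 6)
  step 9: ref 5 -> HIT, frames=[5,3,4] (faults so far: 6)
  step 10: ref 2 -> FAULT, evict 3, frames=[5,2,4] (faults so far: 7)
  Optimal total faults: 7

Answer: 8 8 7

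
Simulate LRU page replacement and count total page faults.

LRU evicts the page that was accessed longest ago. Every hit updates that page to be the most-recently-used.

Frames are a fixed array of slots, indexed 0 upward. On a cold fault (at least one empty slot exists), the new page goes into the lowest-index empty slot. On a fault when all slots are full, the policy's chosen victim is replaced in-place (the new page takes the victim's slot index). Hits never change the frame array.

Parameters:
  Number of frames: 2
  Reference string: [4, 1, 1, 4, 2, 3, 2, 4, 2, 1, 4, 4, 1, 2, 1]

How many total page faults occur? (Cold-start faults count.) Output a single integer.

Answer: 8

Derivation:
Step 0: ref 4 → FAULT, frames=[4,-]
Step 1: ref 1 → FAULT, frames=[4,1]
Step 2: ref 1 → HIT, frames=[4,1]
Step 3: ref 4 → HIT, frames=[4,1]
Step 4: ref 2 → FAULT (evict 1), frames=[4,2]
Step 5: ref 3 → FAULT (evict 4), frames=[3,2]
Step 6: ref 2 → HIT, frames=[3,2]
Step 7: ref 4 → FAULT (evict 3), frames=[4,2]
Step 8: ref 2 → HIT, frames=[4,2]
Step 9: ref 1 → FAULT (evict 4), frames=[1,2]
Step 10: ref 4 → FAULT (evict 2), frames=[1,4]
Step 11: ref 4 → HIT, frames=[1,4]
Step 12: ref 1 → HIT, frames=[1,4]
Step 13: ref 2 → FAULT (evict 4), frames=[1,2]
Step 14: ref 1 → HIT, frames=[1,2]
Total faults: 8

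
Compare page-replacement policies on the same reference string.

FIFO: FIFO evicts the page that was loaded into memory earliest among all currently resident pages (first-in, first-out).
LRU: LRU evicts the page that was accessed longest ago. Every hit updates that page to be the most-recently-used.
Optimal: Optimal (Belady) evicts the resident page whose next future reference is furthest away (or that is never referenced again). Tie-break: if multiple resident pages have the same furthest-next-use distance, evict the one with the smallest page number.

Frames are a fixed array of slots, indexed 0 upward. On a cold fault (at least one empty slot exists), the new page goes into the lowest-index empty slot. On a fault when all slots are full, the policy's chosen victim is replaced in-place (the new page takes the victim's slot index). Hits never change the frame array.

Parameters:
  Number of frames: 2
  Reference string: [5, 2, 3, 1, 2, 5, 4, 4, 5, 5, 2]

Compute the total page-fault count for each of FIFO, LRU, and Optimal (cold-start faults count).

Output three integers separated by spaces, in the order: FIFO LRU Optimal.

--- FIFO ---
  step 0: ref 5 -> FAULT, frames=[5,-] (faults so far: 1)
  step 1: ref 2 -> FAULT, frames=[5,2] (faults so far: 2)
  step 2: ref 3 -> FAULT, evict 5, frames=[3,2] (faults so far: 3)
  step 3: ref 1 -> FAULT, evict 2, frames=[3,1] (faults so far: 4)
  step 4: ref 2 -> FAULT, evict 3, frames=[2,1] (faults so far: 5)
  step 5: ref 5 -> FAULT, evict 1, frames=[2,5] (faults so far: 6)
  step 6: ref 4 -> FAULT, evict 2, frames=[4,5] (faults so far: 7)
  step 7: ref 4 -> HIT, frames=[4,5] (faults so far: 7)
  step 8: ref 5 -> HIT, frames=[4,5] (faults so far: 7)
  step 9: ref 5 -> HIT, frames=[4,5] (faults so far: 7)
  step 10: ref 2 -> FAULT, evict 5, frames=[4,2] (faults so far: 8)
  FIFO total faults: 8
--- LRU ---
  step 0: ref 5 -> FAULT, frames=[5,-] (faults so far: 1)
  step 1: ref 2 -> FAULT, frames=[5,2] (faults so far: 2)
  step 2: ref 3 -> FAULT, evict 5, frames=[3,2] (faults so far: 3)
  step 3: ref 1 -> FAULT, evict 2, frames=[3,1] (faults so far: 4)
  step 4: ref 2 -> FAULT, evict 3, frames=[2,1] (faults so far: 5)
  step 5: ref 5 -> FAULT, evict 1, frames=[2,5] (faults so far: 6)
  step 6: ref 4 -> FAULT, evict 2, frames=[4,5] (faults so far: 7)
  step 7: ref 4 -> HIT, frames=[4,5] (faults so far: 7)
  step 8: ref 5 -> HIT, frames=[4,5] (faults so far: 7)
  step 9: ref 5 -> HIT, frames=[4,5] (faults so far: 7)
  step 10: ref 2 -> FAULT, evict 4, frames=[2,5] (faults so far: 8)
  LRU total faults: 8
--- Optimal ---
  step 0: ref 5 -> FAULT, frames=[5,-] (faults so far: 1)
  step 1: ref 2 -> FAULT, frames=[5,2] (faults so far: 2)
  step 2: ref 3 -> FAULT, evict 5, frames=[3,2] (faults so far: 3)
  step 3: ref 1 -> FAULT, evict 3, frames=[1,2] (faults so far: 4)
  step 4: ref 2 -> HIT, frames=[1,2] (faults so far: 4)
  step 5: ref 5 -> FAULT, evict 1, frames=[5,2] (faults so far: 5)
  step 6: ref 4 -> FAULT, evict 2, frames=[5,4] (faults so far: 6)
  step 7: ref 4 -> HIT, frames=[5,4] (faults so far: 6)
  step 8: ref 5 -> HIT, frames=[5,4] (faults so far: 6)
  step 9: ref 5 -> HIT, frames=[5,4] (faults so far: 6)
  step 10: ref 2 -> FAULT, evict 4, frames=[5,2] (faults so far: 7)
  Optimal total faults: 7

Answer: 8 8 7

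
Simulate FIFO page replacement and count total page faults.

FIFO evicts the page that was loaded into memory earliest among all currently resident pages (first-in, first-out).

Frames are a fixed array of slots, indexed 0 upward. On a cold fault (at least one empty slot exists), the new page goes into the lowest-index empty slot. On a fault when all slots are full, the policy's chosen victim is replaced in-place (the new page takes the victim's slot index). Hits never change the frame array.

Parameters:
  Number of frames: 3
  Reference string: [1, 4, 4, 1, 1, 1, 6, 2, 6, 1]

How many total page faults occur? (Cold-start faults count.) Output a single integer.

Step 0: ref 1 → FAULT, frames=[1,-,-]
Step 1: ref 4 → FAULT, frames=[1,4,-]
Step 2: ref 4 → HIT, frames=[1,4,-]
Step 3: ref 1 → HIT, frames=[1,4,-]
Step 4: ref 1 → HIT, frames=[1,4,-]
Step 5: ref 1 → HIT, frames=[1,4,-]
Step 6: ref 6 → FAULT, frames=[1,4,6]
Step 7: ref 2 → FAULT (evict 1), frames=[2,4,6]
Step 8: ref 6 → HIT, frames=[2,4,6]
Step 9: ref 1 → FAULT (evict 4), frames=[2,1,6]
Total faults: 5

Answer: 5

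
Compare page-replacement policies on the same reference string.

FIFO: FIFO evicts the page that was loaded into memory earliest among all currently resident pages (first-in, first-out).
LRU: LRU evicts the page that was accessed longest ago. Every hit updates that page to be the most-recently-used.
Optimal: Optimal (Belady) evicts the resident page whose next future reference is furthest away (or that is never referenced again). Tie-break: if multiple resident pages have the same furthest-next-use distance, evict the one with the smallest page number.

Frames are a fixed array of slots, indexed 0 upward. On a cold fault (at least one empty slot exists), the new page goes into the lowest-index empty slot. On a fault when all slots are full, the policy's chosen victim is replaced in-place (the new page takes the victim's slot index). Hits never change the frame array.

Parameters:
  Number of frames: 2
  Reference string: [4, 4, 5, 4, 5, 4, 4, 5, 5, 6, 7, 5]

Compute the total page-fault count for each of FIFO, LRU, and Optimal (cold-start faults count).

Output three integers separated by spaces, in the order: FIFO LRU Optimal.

Answer: 5 5 4

Derivation:
--- FIFO ---
  step 0: ref 4 -> FAULT, frames=[4,-] (faults so far: 1)
  step 1: ref 4 -> HIT, frames=[4,-] (faults so far: 1)
  step 2: ref 5 -> FAULT, frames=[4,5] (faults so far: 2)
  step 3: ref 4 -> HIT, frames=[4,5] (faults so far: 2)
  step 4: ref 5 -> HIT, frames=[4,5] (faults so far: 2)
  step 5: ref 4 -> HIT, frames=[4,5] (faults so far: 2)
  step 6: ref 4 -> HIT, frames=[4,5] (faults so far: 2)
  step 7: ref 5 -> HIT, frames=[4,5] (faults so far: 2)
  step 8: ref 5 -> HIT, frames=[4,5] (faults so far: 2)
  step 9: ref 6 -> FAULT, evict 4, frames=[6,5] (faults so far: 3)
  step 10: ref 7 -> FAULT, evict 5, frames=[6,7] (faults so far: 4)
  step 11: ref 5 -> FAULT, evict 6, frames=[5,7] (faults so far: 5)
  FIFO total faults: 5
--- LRU ---
  step 0: ref 4 -> FAULT, frames=[4,-] (faults so far: 1)
  step 1: ref 4 -> HIT, frames=[4,-] (faults so far: 1)
  step 2: ref 5 -> FAULT, frames=[4,5] (faults so far: 2)
  step 3: ref 4 -> HIT, frames=[4,5] (faults so far: 2)
  step 4: ref 5 -> HIT, frames=[4,5] (faults so far: 2)
  step 5: ref 4 -> HIT, frames=[4,5] (faults so far: 2)
  step 6: ref 4 -> HIT, frames=[4,5] (faults so far: 2)
  step 7: ref 5 -> HIT, frames=[4,5] (faults so far: 2)
  step 8: ref 5 -> HIT, frames=[4,5] (faults so far: 2)
  step 9: ref 6 -> FAULT, evict 4, frames=[6,5] (faults so far: 3)
  step 10: ref 7 -> FAULT, evict 5, frames=[6,7] (faults so far: 4)
  step 11: ref 5 -> FAULT, evict 6, frames=[5,7] (faults so far: 5)
  LRU total faults: 5
--- Optimal ---
  step 0: ref 4 -> FAULT, frames=[4,-] (faults so far: 1)
  step 1: ref 4 -> HIT, frames=[4,-] (faults so far: 1)
  step 2: ref 5 -> FAULT, frames=[4,5] (faults so far: 2)
  step 3: ref 4 -> HIT, frames=[4,5] (faults so far: 2)
  step 4: ref 5 -> HIT, frames=[4,5] (faults so far: 2)
  step 5: ref 4 -> HIT, frames=[4,5] (faults so far: 2)
  step 6: ref 4 -> HIT, frames=[4,5] (faults so far: 2)
  step 7: ref 5 -> HIT, frames=[4,5] (faults so far: 2)
  step 8: ref 5 -> HIT, frames=[4,5] (faults so far: 2)
  step 9: ref 6 -> FAULT, evict 4, frames=[6,5] (faults so far: 3)
  step 10: ref 7 -> FAULT, evict 6, frames=[7,5] (faults so far: 4)
  step 11: ref 5 -> HIT, frames=[7,5] (faults so far: 4)
  Optimal total faults: 4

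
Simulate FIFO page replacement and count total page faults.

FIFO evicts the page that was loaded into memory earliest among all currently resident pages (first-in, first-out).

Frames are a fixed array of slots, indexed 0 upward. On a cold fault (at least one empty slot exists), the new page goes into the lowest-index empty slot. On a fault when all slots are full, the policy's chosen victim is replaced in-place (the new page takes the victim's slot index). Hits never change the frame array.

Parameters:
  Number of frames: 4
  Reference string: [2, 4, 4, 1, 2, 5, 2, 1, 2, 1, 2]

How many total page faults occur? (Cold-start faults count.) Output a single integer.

Answer: 4

Derivation:
Step 0: ref 2 → FAULT, frames=[2,-,-,-]
Step 1: ref 4 → FAULT, frames=[2,4,-,-]
Step 2: ref 4 → HIT, frames=[2,4,-,-]
Step 3: ref 1 → FAULT, frames=[2,4,1,-]
Step 4: ref 2 → HIT, frames=[2,4,1,-]
Step 5: ref 5 → FAULT, frames=[2,4,1,5]
Step 6: ref 2 → HIT, frames=[2,4,1,5]
Step 7: ref 1 → HIT, frames=[2,4,1,5]
Step 8: ref 2 → HIT, frames=[2,4,1,5]
Step 9: ref 1 → HIT, frames=[2,4,1,5]
Step 10: ref 2 → HIT, frames=[2,4,1,5]
Total faults: 4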